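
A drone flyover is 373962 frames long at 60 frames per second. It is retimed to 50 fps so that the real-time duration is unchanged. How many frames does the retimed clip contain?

311635 frames

Frames at target rate = 373962 × (50) / (60) = 311635.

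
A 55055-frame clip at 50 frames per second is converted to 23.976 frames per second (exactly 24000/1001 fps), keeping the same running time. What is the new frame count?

26400 frames

Target frames = source frames × (target rate / source rate) = 55055 × (24000/1001)/(50) = 55055 × 480/1001 = 26400.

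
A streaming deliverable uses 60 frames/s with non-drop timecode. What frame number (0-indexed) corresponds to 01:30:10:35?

Total seconds to the label: (1 × 3600 + 30 × 60 + 10) = 5410.
Frame index = 5410 × 60 + 35 = 324635.

frame 324635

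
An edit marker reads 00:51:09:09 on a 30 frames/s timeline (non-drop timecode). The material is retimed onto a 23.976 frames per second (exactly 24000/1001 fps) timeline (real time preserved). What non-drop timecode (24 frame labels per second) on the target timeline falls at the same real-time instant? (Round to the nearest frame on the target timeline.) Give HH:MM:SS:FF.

Source frame index: (0×3600 + 51×60 + 9) × 30 + 9 = 92079.
Real time: 92079 / (30) = 30693/10 s.
Target frame: (30693/10) × (24000/1001) = 5666400/77 ≈ 73589.610 → 73590.
At 24 labels/s: frame 73590 → 00:51:06:06.

00:51:06:06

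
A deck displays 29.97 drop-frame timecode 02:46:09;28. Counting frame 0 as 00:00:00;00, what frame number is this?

Complete 10-minute blocks: 16, each 17982 frames → 287712.
Remaining 6 whole minutes in the current block: 1800 + 5 × 1798 = 10790 frames.
Within the current minute: 9 × 30 + 28 − 2 = 296 (labels ;00/;01 skipped at this minute). Total = 287712 + 10790 + 296 = 298798.

298798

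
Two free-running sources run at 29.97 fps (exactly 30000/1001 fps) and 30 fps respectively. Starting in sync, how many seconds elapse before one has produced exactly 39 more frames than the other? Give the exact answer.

1301.3 seconds

The gap grows by |30 − 30000/1001| = 30/1001 frames per second.
Time for a 39-frame gap: 39 ÷ (30/1001) = 1301.3 s.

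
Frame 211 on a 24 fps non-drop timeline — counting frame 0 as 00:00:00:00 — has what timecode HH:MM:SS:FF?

211 ÷ 24 = 8 full seconds, remainder 19 frames.
8 s = 0 h 0 min 8 s.
Timecode: 00:00:08:19.

00:00:08:19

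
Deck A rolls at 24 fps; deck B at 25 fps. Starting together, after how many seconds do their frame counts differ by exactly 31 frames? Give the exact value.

31 seconds

The gap grows by |25 − 24| = 1 frame per second.
Time for a 31-frame gap: 31 ÷ (1) = 31 s.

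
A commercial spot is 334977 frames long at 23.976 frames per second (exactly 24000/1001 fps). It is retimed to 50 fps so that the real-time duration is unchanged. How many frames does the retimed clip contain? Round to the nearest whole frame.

698567 frames

Frames at target rate = 334977 × (50) / (24000/1001) = 111770659/160 ≈ 698566.619.
Nearest whole frame: 698567.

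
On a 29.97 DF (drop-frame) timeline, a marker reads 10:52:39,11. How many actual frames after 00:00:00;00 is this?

Complete 10-minute blocks: 65, each 17982 frames → 1168830.
Remaining 2 whole minutes in the current block: 1800 + 1 × 1798 = 3598 frames.
Within the current minute: 39 × 30 + 11 − 2 = 1179 (labels ;00/;01 skipped at this minute). Total = 1168830 + 3598 + 1179 = 1173607.

1173607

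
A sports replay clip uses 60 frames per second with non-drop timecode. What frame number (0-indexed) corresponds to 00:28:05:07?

Total seconds to the label: (0 × 3600 + 28 × 60 + 5) = 1685.
Frame index = 1685 × 60 + 7 = 101107.

101107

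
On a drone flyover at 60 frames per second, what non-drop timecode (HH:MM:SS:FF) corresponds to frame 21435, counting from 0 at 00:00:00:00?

00:05:57:15

21435 ÷ 60 = 357 full seconds, remainder 15 frames.
357 s = 0 h 5 min 57 s.
Timecode: 00:05:57:15.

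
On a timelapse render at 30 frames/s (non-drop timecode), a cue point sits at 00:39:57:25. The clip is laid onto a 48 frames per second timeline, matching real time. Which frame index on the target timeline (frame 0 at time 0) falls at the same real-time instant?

frame 115096

Source frame index: (0×3600 + 39×60 + 57) × 30 + 25 = 71935.
Real time: 71935 / (30) = 14387/6 s.
Target frame: (14387/6) × (48) = 115096.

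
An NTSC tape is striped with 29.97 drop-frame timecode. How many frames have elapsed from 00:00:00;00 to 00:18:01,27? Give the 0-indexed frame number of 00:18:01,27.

32423

Complete 10-minute blocks: 1, each 17982 frames → 17982.
Remaining 8 whole minutes in the current block: 1800 + 7 × 1798 = 14386 frames.
Within the current minute: 1 × 30 + 27 − 2 = 55 (labels ;00/;01 skipped at this minute). Total = 17982 + 14386 + 55 = 32423.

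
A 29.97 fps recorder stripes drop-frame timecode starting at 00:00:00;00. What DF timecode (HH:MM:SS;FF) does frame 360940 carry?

03:20:43;10

Ten DF minutes hold 17982 frames, so frame 360940 lies in block 20 (frames 359640–377621) with 1300 frames into that block.
The block's first minute is 1800 frames and the rest 1798 each; 1300 frames reaches minute 0, so 20 × 18 + 0 × 2 = 360 labels have been skipped so far.
Adding those back, label number 360940 + 360 = 361300 at 30 labels/s is 12043 s + 10 f = 3 h 20 min 43 s frame 10, i.e. 03:20:43;10.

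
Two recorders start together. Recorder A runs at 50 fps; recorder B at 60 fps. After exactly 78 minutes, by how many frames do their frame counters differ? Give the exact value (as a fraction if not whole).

46800 frames

78 min = 4680 s.
A emits 50 × 4680 = 234000 frames; B emits 60 × 4680 = 280800.
Difference = 46800 frames; B is ahead of A.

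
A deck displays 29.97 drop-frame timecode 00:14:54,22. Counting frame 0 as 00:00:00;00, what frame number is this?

As if non-drop at 30 labels/s: (0 × 3600 + 14 × 60 + 54) × 30 + 22 = 26842.
Minute boundaries passed: 14; those not divisible by 10: 14 − 1 = 13; dropped labels = 2 × 13 = 26.
Actual frame index = 26842 − 26 = 26816.

26816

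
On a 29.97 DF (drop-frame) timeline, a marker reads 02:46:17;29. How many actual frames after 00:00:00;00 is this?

As if non-drop at 30 labels/s: (2 × 3600 + 46 × 60 + 17) × 30 + 29 = 299339.
Minute boundaries passed: 166; those not divisible by 10: 166 − 16 = 150; dropped labels = 2 × 150 = 300.
Actual frame index = 299339 − 300 = 299039.

299039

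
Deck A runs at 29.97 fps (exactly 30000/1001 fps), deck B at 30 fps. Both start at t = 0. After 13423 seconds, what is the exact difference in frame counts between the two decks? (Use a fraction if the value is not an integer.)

A emits 30000/1001 × 13423 = 402690000/1001 frames; B emits 30 × 13423 = 402690.
Difference = 402690/1001 frames (≈ 402.2877); B is ahead of A.

402690/1001 frames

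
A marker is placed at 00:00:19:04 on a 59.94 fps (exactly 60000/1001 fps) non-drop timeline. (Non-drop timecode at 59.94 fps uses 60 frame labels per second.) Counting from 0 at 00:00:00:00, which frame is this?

Total seconds to the label: (0 × 3600 + 0 × 60 + 19) = 19.
Frame index = 19 × 60 + 4 = 1144.

frame 1144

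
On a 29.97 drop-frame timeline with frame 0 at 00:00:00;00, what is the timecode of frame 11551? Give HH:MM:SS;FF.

Ten DF minutes hold 17982 frames, so frame 11551 lies in block 0 (frames 0–17981) with 11551 frames into that block.
The block's first minute is 1800 frames and the rest 1798 each; 11551 frames reaches minute 6, so 0 × 18 + 6 × 2 = 12 labels have been skipped so far.
Adding those back, label number 11551 + 12 = 11563 at 30 labels/s is 385 s + 13 f = 0 h 6 min 25 s frame 13, i.e. 00:06:25;13.

00:06:25;13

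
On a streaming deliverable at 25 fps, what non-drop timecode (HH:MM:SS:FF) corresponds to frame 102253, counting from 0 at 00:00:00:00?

102253 ÷ 25 = 4090 full seconds, remainder 3 frames.
4090 s = 1 h 8 min 10 s.
Timecode: 01:08:10:03.

01:08:10:03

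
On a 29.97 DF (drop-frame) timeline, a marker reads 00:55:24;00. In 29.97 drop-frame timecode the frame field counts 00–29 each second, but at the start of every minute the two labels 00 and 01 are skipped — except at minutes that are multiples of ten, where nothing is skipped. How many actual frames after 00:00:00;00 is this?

As if non-drop at 30 labels/s: (0 × 3600 + 55 × 60 + 24) × 30 + 0 = 99720.
Minute boundaries passed: 55; those not divisible by 10: 55 − 5 = 50; dropped labels = 2 × 50 = 100.
Actual frame index = 99720 − 100 = 99620.

99620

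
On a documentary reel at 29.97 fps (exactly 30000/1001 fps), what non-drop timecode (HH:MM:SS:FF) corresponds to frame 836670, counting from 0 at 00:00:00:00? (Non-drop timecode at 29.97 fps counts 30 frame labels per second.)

836670 ÷ 30 = 27889 full seconds, remainder 0 frames.
27889 s = 7 h 44 min 49 s.
Timecode: 07:44:49:00.

07:44:49:00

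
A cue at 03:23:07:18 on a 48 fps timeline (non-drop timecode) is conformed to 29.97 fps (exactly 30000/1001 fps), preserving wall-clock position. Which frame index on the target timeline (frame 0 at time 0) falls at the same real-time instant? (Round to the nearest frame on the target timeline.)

Source frame index: (3×3600 + 23×60 + 7) × 48 + 18 = 584994.
Real time: 584994 / (48) = 97499/8 s.
Target frame: (97499/8) × (30000/1001) = 365621250/1001 ≈ 365255.994 → 365256.

frame 365256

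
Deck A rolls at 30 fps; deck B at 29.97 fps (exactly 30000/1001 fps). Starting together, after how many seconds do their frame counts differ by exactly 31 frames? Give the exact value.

The gap grows by |30000/1001 − 30| = 30/1001 frames per second.
Time for a 31-frame gap: 31 ÷ (30/1001) = 31031/30 s.

31031/30 seconds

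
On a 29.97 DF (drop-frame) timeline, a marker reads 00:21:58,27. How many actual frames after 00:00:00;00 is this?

39529

Complete 10-minute blocks: 2, each 17982 frames → 35964.
Remaining 1 whole minute in the current block: 1800 + 0 × 1798 = 1800 frames.
Within the current minute: 58 × 30 + 27 − 2 = 1765 (labels ;00/;01 skipped at this minute). Total = 35964 + 1800 + 1765 = 39529.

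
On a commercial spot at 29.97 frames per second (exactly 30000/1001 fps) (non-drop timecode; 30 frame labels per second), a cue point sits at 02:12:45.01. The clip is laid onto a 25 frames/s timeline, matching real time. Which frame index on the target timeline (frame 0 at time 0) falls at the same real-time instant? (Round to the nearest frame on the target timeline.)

Source frame index: (2×3600 + 12×60 + 45) × 30 + 1 = 238951.
Real time: 238951 / (30000/1001) = 239189951/30000 s.
Target frame: (239189951/30000) × (25) = 239189951/1200 ≈ 199324.959 → 199325.

frame 199325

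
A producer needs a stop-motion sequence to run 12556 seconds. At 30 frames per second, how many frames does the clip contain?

376680 frames

Frames = 12556 × 30 = 376680.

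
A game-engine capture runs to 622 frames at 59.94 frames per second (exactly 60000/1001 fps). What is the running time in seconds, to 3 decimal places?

10.377 seconds

Running time = 622 × 1001/60000 = 311311/30000 s ≈ 10.377 s.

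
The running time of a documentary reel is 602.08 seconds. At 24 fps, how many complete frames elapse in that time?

14449 frames

Frames = 602.08 × 24 = 361248/25 ≈ 14449.9200.
Complete frames: 14449.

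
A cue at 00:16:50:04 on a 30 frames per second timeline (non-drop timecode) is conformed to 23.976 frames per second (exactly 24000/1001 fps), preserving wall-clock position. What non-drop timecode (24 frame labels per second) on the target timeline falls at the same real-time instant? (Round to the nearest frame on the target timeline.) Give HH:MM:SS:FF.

Source frame index: (0×3600 + 16×60 + 50) × 30 + 4 = 30304.
Real time: 30304 / (30) = 15152/15 s.
Target frame: (15152/15) × (24000/1001) = 24243200/1001 ≈ 24218.981 → 24219.
At 24 labels/s: frame 24219 → 00:16:49:03.

00:16:49:03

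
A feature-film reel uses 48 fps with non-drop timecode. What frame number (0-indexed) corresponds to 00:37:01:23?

Total seconds to the label: (0 × 3600 + 37 × 60 + 1) = 2221.
Frame index = 2221 × 48 + 23 = 106631.

frame 106631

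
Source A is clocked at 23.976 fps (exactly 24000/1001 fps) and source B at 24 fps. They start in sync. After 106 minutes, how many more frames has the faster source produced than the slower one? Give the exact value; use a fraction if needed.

152640/1001 frames

106 min = 6360 s.
A emits 24000/1001 × 6360 = 152640000/1001 frames; B emits 24 × 6360 = 152640.
Difference = 152640/1001 frames (≈ 152.4875); B is ahead of A.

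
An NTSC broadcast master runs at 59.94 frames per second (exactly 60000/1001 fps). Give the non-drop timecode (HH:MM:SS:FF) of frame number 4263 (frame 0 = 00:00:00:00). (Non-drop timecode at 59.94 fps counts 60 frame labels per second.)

00:01:11:03

4263 ÷ 60 = 71 full seconds, remainder 3 frames.
71 s = 0 h 1 min 11 s.
Timecode: 00:01:11:03.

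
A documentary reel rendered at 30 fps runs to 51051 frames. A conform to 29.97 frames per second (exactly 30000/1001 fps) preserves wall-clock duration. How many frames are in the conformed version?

Target frames = source frames × (target rate / source rate) = 51051 × (30000/1001)/(30) = 51051 × 1000/1001 = 51000.

51000 frames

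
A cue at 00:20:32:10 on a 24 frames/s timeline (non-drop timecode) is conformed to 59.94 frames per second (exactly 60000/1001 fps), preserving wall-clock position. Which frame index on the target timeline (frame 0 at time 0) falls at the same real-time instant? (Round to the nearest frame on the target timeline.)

Source frame index: (0×3600 + 20×60 + 32) × 24 + 10 = 29578.
Real time: 29578 / (24) = 14789/12 s.
Target frame: (14789/12) × (60000/1001) = 73945000/1001 ≈ 73871.129 → 73871.

frame 73871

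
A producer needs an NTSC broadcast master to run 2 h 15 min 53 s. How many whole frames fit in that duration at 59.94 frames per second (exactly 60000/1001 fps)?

2 h 15 min 53 s = 8153 s.
Frames = 8153 × 60000/1001 = 489180000/1001 ≈ 488691.3087.
Complete frames: 488691.

488691 frames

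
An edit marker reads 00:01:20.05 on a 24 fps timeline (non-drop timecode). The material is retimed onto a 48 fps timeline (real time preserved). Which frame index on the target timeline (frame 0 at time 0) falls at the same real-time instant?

Source frame index: (0×3600 + 1×60 + 20) × 24 + 5 = 1925.
Real time: 1925 / (24) = 1925/24 s.
Target frame: (1925/24) × (48) = 3850.

frame 3850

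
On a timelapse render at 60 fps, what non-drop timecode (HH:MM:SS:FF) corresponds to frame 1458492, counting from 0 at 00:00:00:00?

1458492 ÷ 60 = 24308 full seconds, remainder 12 frames.
24308 s = 6 h 45 min 8 s.
Timecode: 06:45:08:12.

06:45:08:12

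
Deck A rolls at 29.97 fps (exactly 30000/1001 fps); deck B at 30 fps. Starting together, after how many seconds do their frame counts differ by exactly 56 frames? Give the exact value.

The gap grows by |30 − 30000/1001| = 30/1001 frames per second.
Time for a 56-frame gap: 56 ÷ (30/1001) = 28028/15 s.

28028/15 seconds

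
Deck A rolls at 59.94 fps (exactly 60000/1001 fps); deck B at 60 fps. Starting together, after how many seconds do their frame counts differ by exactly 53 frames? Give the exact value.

The gap grows by |60 − 60000/1001| = 60/1001 frames per second.
Time for a 53-frame gap: 53 ÷ (60/1001) = 53053/60 s.

53053/60 seconds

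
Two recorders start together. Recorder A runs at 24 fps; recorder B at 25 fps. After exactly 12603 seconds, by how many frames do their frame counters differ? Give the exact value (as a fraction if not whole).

12603 frames

A emits 24 × 12603 = 302472 frames; B emits 25 × 12603 = 315075.
Difference = 12603 frames; B is ahead of A.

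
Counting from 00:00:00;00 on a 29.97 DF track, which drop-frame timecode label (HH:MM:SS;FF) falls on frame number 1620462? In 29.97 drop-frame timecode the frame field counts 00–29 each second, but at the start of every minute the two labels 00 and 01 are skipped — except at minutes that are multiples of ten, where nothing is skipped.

15:01:09;14

Each 10-minute DF block holds 10 × 60 × 30 − 9 × 2 = 17982 frames. 1620462 ÷ 17982 → 90 full blocks, remainder 2082.
Within the partial block the first minute is 1800 frames and each further minute 1798, so 1 further minute boundary passed. Total skipped labels = 18 × 90 + 2 × 1 = 1622.
Non-drop label index = 1620462 + 1622 = 1622084; at 30 labels/s that is 15:01:09:14, i.e. DF 15:01:09;14.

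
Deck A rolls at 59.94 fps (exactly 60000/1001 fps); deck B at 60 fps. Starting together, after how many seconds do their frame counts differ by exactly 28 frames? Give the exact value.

7007/15 seconds

The gap grows by |60 − 60000/1001| = 60/1001 frames per second.
Time for a 28-frame gap: 28 ÷ (60/1001) = 7007/15 s.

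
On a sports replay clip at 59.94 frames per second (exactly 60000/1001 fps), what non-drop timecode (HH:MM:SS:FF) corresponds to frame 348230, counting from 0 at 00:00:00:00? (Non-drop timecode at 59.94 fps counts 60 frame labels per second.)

348230 ÷ 60 = 5803 full seconds, remainder 50 frames.
5803 s = 1 h 36 min 43 s.
Timecode: 01:36:43:50.

01:36:43:50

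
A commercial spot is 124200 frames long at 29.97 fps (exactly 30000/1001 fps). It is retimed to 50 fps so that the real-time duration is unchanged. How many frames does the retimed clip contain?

207207 frames

Target frames = source frames × (target rate / source rate) = 124200 × (50)/(30000/1001) = 124200 × 1001/600 = 207207.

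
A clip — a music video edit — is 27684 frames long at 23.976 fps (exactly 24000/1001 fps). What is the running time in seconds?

Running time = 27684 / (24000/1001) = 1154.6535 s.

1154.6535 seconds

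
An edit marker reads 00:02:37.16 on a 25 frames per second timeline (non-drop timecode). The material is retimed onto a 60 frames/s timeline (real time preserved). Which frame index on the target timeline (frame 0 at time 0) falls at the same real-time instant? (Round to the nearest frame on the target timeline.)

Source frame index: (0×3600 + 2×60 + 37) × 25 + 16 = 3941.
Real time: 3941 / (25) = 3941/25 s.
Target frame: (3941/25) × (60) = 47292/5 ≈ 9458.400 → 9458.

frame 9458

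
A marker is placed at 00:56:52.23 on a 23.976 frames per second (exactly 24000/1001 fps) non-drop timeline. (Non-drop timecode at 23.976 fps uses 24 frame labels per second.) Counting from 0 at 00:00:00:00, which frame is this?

Total seconds to the label: (0 × 3600 + 56 × 60 + 52) = 3412.
Frame index = 3412 × 24 + 23 = 81911.

frame 81911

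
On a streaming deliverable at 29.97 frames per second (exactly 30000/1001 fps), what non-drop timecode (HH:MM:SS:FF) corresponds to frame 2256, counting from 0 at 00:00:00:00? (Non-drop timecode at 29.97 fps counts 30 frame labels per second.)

2256 ÷ 30 = 75 full seconds, remainder 6 frames.
75 s = 0 h 1 min 15 s.
Timecode: 00:01:15:06.

00:01:15:06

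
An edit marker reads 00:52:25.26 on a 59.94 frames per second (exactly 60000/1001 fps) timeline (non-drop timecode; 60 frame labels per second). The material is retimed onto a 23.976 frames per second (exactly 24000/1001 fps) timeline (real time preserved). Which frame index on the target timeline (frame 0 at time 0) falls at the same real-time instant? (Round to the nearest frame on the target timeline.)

Source frame index: (0×3600 + 52×60 + 25) × 60 + 26 = 188726.
Real time: 188726 / (60000/1001) = 94457363/30000 s.
Target frame: (94457363/30000) × (24000/1001) = 377452/5 ≈ 75490.400 → 75490.

frame 75490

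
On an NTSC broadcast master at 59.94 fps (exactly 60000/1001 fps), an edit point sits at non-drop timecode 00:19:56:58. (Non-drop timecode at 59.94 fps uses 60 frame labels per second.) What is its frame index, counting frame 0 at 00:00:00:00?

71818

Total seconds to the label: (0 × 3600 + 19 × 60 + 56) = 1196.
Frame index = 1196 × 60 + 58 = 71818.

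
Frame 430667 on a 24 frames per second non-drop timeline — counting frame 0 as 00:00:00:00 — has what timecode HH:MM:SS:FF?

04:59:04:11

430667 ÷ 24 = 17944 full seconds, remainder 11 frames.
17944 s = 4 h 59 min 4 s.
Timecode: 04:59:04:11.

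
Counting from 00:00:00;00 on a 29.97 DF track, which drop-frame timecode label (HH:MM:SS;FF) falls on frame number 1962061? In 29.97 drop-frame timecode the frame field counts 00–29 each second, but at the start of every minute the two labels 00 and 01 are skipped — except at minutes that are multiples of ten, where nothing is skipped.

18:11:07;15

Each 10-minute DF block holds 10 × 60 × 30 − 9 × 2 = 17982 frames. 1962061 ÷ 17982 → 109 full blocks, remainder 2023.
Within the partial block the first minute is 1800 frames and each further minute 1798, so 1 further minute boundary passed. Total skipped labels = 18 × 109 + 2 × 1 = 1964.
Non-drop label index = 1962061 + 1964 = 1964025; at 30 labels/s that is 18:11:07:15, i.e. DF 18:11:07;15.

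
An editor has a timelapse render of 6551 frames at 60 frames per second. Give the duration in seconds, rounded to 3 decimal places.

109.183 seconds

Running time = 6551 × 1/60 = 6551/60 s ≈ 109.183 s.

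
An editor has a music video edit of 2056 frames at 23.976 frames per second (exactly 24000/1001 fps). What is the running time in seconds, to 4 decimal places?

Running time = 2056 × 1001/24000 = 257257/3000 s ≈ 85.7523 s.

85.7523 seconds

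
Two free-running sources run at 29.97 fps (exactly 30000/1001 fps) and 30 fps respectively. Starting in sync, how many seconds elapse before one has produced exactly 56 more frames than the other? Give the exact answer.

The gap grows by |30 − 30000/1001| = 30/1001 frames per second.
Time for a 56-frame gap: 56 ÷ (30/1001) = 28028/15 s.

28028/15 seconds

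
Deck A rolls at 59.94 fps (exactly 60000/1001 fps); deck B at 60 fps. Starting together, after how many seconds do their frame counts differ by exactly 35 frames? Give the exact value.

7007/12 seconds

The gap grows by |60 − 60000/1001| = 60/1001 frames per second.
Time for a 35-frame gap: 35 ÷ (60/1001) = 7007/12 s.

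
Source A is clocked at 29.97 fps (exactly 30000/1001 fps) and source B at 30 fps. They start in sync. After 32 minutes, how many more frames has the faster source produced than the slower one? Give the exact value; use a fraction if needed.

32 min = 1920 s.
A emits 30000/1001 × 1920 = 57600000/1001 frames; B emits 30 × 1920 = 57600.
Difference = 57600/1001 frames (≈ 57.5425); B is ahead of A.

57600/1001 frames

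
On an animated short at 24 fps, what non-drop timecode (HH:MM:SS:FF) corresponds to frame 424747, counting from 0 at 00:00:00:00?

424747 ÷ 24 = 17697 full seconds, remainder 19 frames.
17697 s = 4 h 54 min 57 s.
Timecode: 04:54:57:19.

04:54:57:19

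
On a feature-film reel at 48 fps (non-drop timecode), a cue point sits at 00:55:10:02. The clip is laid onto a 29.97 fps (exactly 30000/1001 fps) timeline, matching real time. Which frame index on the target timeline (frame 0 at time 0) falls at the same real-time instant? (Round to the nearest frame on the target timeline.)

Source frame index: (0×3600 + 55×60 + 10) × 48 + 2 = 158882.
Real time: 158882 / (48) = 79441/24 s.
Target frame: (79441/24) × (30000/1001) = 99301250/1001 ≈ 99202.048 → 99202.

frame 99202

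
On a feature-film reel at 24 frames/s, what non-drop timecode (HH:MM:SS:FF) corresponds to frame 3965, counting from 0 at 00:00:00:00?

3965 ÷ 24 = 165 full seconds, remainder 5 frames.
165 s = 0 h 2 min 45 s.
Timecode: 00:02:45:05.

00:02:45:05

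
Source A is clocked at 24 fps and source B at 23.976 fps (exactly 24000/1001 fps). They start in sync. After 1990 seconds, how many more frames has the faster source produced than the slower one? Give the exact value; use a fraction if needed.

47760/1001 frames

A emits 24 × 1990 = 47760 frames; B emits 24000/1001 × 1990 = 47760000/1001.
Difference = 47760/1001 frames (≈ 47.7123); B is behind A.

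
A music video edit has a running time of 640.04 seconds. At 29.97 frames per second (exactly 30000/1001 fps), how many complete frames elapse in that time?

19182 frames

Frames = 640.04 × 30000/1001 = 19201200/1001 ≈ 19182.0180.
Complete frames: 19182.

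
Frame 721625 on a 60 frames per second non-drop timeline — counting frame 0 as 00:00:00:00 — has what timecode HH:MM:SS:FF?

03:20:27:05

721625 ÷ 60 = 12027 full seconds, remainder 5 frames.
12027 s = 3 h 20 min 27 s.
Timecode: 03:20:27:05.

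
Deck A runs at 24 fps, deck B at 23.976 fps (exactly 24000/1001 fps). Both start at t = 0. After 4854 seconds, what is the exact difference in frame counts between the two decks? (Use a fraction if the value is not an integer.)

116496/1001 frames

A emits 24 × 4854 = 116496 frames; B emits 24000/1001 × 4854 = 116496000/1001.
Difference = 116496/1001 frames (≈ 116.3796); B is behind A.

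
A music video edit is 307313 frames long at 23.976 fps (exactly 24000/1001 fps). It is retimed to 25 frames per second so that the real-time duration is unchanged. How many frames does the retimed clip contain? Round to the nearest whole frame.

320438 frames

Frames at target rate = 307313 × (25) / (24000/1001) = 307620313/960 ≈ 320437.826.
Nearest whole frame: 320438.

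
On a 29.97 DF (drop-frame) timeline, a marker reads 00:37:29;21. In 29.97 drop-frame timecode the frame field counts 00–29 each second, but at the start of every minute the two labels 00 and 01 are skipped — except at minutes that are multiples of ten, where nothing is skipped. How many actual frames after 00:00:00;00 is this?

67423

As if non-drop at 30 labels/s: (0 × 3600 + 37 × 60 + 29) × 30 + 21 = 67491.
Minute boundaries passed: 37; those not divisible by 10: 37 − 3 = 34; dropped labels = 2 × 34 = 68.
Actual frame index = 67491 − 68 = 67423.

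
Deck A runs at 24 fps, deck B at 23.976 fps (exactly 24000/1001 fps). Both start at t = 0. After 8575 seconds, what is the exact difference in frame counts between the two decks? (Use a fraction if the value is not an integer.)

A emits 24 × 8575 = 205800 frames; B emits 24000/1001 × 8575 = 29400000/143.
Difference = 29400/143 frames (≈ 205.5944); B is behind A.

29400/143 frames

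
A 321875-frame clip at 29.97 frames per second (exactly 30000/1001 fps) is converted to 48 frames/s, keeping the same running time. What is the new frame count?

Target frames = source frames × (target rate / source rate) = 321875 × (48)/(30000/1001) = 321875 × 1001/625 = 515515.

515515 frames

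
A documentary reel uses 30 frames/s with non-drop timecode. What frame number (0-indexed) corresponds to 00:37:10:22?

Total seconds to the label: (0 × 3600 + 37 × 60 + 10) = 2230.
Frame index = 2230 × 30 + 22 = 66922.

66922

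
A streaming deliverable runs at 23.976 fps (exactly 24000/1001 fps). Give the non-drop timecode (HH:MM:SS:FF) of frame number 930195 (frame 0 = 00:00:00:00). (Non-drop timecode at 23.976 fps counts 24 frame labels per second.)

10:45:58:03

930195 ÷ 24 = 38758 full seconds, remainder 3 frames.
38758 s = 10 h 45 min 58 s.
Timecode: 10:45:58:03.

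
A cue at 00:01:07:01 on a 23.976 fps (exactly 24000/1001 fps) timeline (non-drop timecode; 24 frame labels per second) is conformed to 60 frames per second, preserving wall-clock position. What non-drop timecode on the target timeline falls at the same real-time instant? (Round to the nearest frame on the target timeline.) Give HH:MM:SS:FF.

Source frame index: (0×3600 + 1×60 + 7) × 24 + 1 = 1609.
Real time: 1609 / (24000/1001) = 1610609/24000 s.
Target frame: (1610609/24000) × (60) = 1610609/400 ≈ 4026.523 → 4027.
At 60 labels/s: frame 4027 → 00:01:07:07.

00:01:07:07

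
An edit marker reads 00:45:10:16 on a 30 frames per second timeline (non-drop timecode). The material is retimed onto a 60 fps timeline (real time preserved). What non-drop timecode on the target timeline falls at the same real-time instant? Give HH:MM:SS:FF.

Source frame index: (0×3600 + 45×60 + 10) × 30 + 16 = 81316.
Real time: 81316 / (30) = 40658/15 s.
Target frame: (40658/15) × (60) = 162632.
At 60 labels/s: frame 162632 → 00:45:10:32.

00:45:10:32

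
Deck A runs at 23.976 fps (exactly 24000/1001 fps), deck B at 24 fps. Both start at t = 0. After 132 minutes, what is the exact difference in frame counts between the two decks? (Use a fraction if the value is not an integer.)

132 min = 7920 s.
A emits 24000/1001 × 7920 = 17280000/91 frames; B emits 24 × 7920 = 190080.
Difference = 17280/91 frames (≈ 189.8901); B is ahead of A.

17280/91 frames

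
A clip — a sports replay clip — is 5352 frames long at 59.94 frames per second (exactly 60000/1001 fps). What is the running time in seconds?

89.2892 seconds

Running time = 5352 / (60000/1001) = 89.2892 s.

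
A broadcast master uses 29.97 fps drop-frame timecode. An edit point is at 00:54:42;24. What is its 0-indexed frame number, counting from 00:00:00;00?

98386

Complete 10-minute blocks: 5, each 17982 frames → 89910.
Remaining 4 whole minutes in the current block: 1800 + 3 × 1798 = 7194 frames.
Within the current minute: 42 × 30 + 24 − 2 = 1282 (labels ;00/;01 skipped at this minute). Total = 89910 + 7194 + 1282 = 98386.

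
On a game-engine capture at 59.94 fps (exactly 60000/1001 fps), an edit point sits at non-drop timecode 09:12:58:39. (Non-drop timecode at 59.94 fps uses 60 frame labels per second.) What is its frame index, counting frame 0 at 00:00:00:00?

Total seconds to the label: (9 × 3600 + 12 × 60 + 58) = 33178.
Frame index = 33178 × 60 + 39 = 1990719.

frame 1990719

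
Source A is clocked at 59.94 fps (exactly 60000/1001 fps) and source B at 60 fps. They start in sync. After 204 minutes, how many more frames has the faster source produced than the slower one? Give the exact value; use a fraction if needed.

734400/1001 frames

204 min = 12240 s.
A emits 60000/1001 × 12240 = 734400000/1001 frames; B emits 60 × 12240 = 734400.
Difference = 734400/1001 frames (≈ 733.6663); B is ahead of A.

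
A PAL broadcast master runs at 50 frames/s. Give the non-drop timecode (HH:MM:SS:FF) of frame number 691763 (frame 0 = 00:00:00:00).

691763 ÷ 50 = 13835 full seconds, remainder 13 frames.
13835 s = 3 h 50 min 35 s.
Timecode: 03:50:35:13.

03:50:35:13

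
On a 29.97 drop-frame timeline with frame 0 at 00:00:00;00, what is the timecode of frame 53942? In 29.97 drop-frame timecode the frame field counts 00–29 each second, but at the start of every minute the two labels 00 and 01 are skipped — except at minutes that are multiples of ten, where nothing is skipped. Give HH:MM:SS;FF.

Each 10-minute DF block holds 10 × 60 × 30 − 9 × 2 = 17982 frames. 53942 ÷ 17982 → 2 full blocks, remainder 17978.
Within the partial block the first minute is 1800 frames and each further minute 1798, so 9 further minute boundaries passed. Total skipped labels = 18 × 2 + 2 × 9 = 54.
Non-drop label index = 53942 + 54 = 53996; at 30 labels/s that is 00:29:59:26, i.e. DF 00:29:59;26.

00:29:59;26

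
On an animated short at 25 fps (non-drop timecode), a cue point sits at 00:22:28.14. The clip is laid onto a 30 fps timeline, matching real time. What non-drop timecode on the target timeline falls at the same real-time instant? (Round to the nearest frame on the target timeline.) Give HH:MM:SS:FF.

Source frame index: (0×3600 + 22×60 + 28) × 25 + 14 = 33714.
Real time: 33714 / (25) = 33714/25 s.
Target frame: (33714/25) × (30) = 202284/5 ≈ 40456.800 → 40457.
At 30 labels/s: frame 40457 → 00:22:28:17.

00:22:28:17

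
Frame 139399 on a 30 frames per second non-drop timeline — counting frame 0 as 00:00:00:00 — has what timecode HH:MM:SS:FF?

01:17:26:19

139399 ÷ 30 = 4646 full seconds, remainder 19 frames.
4646 s = 1 h 17 min 26 s.
Timecode: 01:17:26:19.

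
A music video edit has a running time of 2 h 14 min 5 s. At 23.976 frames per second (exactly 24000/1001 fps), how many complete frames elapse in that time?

2 h 14 min 5 s = 8045 s.
Frames = 8045 × 24000/1001 = 193080000/1001 ≈ 192887.1129.
Complete frames: 192887.

192887 frames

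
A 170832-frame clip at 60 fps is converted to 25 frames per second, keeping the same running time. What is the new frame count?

71180 frames

Target frames = source frames × (target rate / source rate) = 170832 × (25)/(60) = 170832 × 5/12 = 71180.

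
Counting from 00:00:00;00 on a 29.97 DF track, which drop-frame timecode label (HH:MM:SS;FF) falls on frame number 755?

Ten DF minutes hold 17982 frames, so frame 755 lies in block 0 (frames 0–17981) with 755 frames into that block.
The block's first minute is 1800 frames and the rest 1798 each; 755 frames reaches minute 0, so 0 × 18 + 0 × 2 = 0 labels have been skipped so far.
Adding those back, label number 755 + 0 = 755 at 30 labels/s is 25 s + 5 f = 0 h 0 min 25 s frame 5, i.e. 00:00:25;05.

00:00:25;05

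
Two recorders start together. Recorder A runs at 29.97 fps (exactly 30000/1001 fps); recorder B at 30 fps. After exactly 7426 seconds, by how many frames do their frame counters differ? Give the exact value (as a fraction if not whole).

A emits 30000/1001 × 7426 = 222780000/1001 frames; B emits 30 × 7426 = 222780.
Difference = 222780/1001 frames (≈ 222.5574); B is ahead of A.

222780/1001 frames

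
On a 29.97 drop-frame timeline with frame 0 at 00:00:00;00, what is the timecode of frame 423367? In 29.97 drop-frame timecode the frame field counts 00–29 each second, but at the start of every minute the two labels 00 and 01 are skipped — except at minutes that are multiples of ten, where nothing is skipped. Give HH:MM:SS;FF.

03:55:26;11

Each 10-minute DF block holds 10 × 60 × 30 − 9 × 2 = 17982 frames. 423367 ÷ 17982 → 23 full blocks, remainder 9781.
Within the partial block the first minute is 1800 frames and each further minute 1798, so 5 further minute boundaries passed. Total skipped labels = 18 × 23 + 2 × 5 = 424.
Non-drop label index = 423367 + 424 = 423791; at 30 labels/s that is 03:55:26:11, i.e. DF 03:55:26;11.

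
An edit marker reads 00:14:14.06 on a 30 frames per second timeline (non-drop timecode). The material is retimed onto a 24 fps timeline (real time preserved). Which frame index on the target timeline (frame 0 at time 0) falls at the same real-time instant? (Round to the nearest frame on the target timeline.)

frame 20501

Source frame index: (0×3600 + 14×60 + 14) × 30 + 6 = 25626.
Real time: 25626 / (30) = 4271/5 s.
Target frame: (4271/5) × (24) = 102504/5 ≈ 20500.800 → 20501.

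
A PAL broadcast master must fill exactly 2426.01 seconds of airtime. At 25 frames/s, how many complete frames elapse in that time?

60650 frames

Frames = 2426.01 × 25 = 242601/4 ≈ 60650.2500.
Complete frames: 60650.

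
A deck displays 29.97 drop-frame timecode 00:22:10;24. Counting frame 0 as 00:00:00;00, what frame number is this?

Complete 10-minute blocks: 2, each 17982 frames → 35964.
Remaining 2 whole minutes in the current block: 1800 + 1 × 1798 = 3598 frames.
Within the current minute: 10 × 30 + 24 − 2 = 322 (labels ;00/;01 skipped at this minute). Total = 35964 + 3598 + 322 = 39884.

39884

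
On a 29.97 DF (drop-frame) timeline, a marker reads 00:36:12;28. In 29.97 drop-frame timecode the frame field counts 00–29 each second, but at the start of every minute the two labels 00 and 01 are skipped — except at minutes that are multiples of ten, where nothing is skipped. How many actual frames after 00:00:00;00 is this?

As if non-drop at 30 labels/s: (0 × 3600 + 36 × 60 + 12) × 30 + 28 = 65188.
Minute boundaries passed: 36; those not divisible by 10: 36 − 3 = 33; dropped labels = 2 × 33 = 66.
Actual frame index = 65188 − 66 = 65122.

65122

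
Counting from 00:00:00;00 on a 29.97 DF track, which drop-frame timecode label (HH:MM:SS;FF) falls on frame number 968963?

08:58:51;03

Ten DF minutes hold 17982 frames, so frame 968963 lies in block 53 (frames 953046–971027) with 15917 frames into that block.
The block's first minute is 1800 frames and the rest 1798 each; 15917 frames reaches minute 8, so 53 × 18 + 8 × 2 = 970 labels have been skipped so far.
Adding those back, label number 968963 + 970 = 969933 at 30 labels/s is 32331 s + 3 f = 8 h 58 min 51 s frame 3, i.e. 08:58:51;03.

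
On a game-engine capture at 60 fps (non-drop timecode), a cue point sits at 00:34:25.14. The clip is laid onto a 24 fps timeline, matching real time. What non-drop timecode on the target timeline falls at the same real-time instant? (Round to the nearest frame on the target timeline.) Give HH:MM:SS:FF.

Source frame index: (0×3600 + 34×60 + 25) × 60 + 14 = 123914.
Real time: 123914 / (60) = 61957/30 s.
Target frame: (61957/30) × (24) = 247828/5 ≈ 49565.600 → 49566.
At 24 labels/s: frame 49566 → 00:34:25:06.

00:34:25:06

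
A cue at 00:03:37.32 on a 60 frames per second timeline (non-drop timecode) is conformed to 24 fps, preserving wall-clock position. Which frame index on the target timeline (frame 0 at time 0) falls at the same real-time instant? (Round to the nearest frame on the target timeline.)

Source frame index: (0×3600 + 3×60 + 37) × 60 + 32 = 13052.
Real time: 13052 / (60) = 3263/15 s.
Target frame: (3263/15) × (24) = 26104/5 ≈ 5220.800 → 5221.

frame 5221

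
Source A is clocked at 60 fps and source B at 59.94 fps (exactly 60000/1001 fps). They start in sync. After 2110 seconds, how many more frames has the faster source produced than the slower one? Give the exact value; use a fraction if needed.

126600/1001 frames

A emits 60 × 2110 = 126600 frames; B emits 60000/1001 × 2110 = 126600000/1001.
Difference = 126600/1001 frames (≈ 126.4735); B is behind A.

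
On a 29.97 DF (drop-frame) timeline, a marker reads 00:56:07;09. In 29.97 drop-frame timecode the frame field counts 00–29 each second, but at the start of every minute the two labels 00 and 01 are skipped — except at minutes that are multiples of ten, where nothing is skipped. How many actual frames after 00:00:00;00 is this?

Complete 10-minute blocks: 5, each 17982 frames → 89910.
Remaining 6 whole minutes in the current block: 1800 + 5 × 1798 = 10790 frames.
Within the current minute: 7 × 30 + 9 − 2 = 217 (labels ;00/;01 skipped at this minute). Total = 89910 + 10790 + 217 = 100917.

100917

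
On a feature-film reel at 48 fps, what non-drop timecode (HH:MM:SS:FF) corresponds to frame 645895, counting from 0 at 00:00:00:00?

03:44:16:07

645895 ÷ 48 = 13456 full seconds, remainder 7 frames.
13456 s = 3 h 44 min 16 s.
Timecode: 03:44:16:07.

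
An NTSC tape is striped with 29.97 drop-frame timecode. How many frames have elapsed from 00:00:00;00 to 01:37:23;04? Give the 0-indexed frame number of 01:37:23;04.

175118

Complete 10-minute blocks: 9, each 17982 frames → 161838.
Remaining 7 whole minutes in the current block: 1800 + 6 × 1798 = 12588 frames.
Within the current minute: 23 × 30 + 4 − 2 = 692 (labels ;00/;01 skipped at this minute). Total = 161838 + 12588 + 692 = 175118.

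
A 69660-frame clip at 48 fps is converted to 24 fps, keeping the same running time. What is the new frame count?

Target frames = source frames × (target rate / source rate) = 69660 × (24)/(48) = 69660 × 1/2 = 34830.

34830 frames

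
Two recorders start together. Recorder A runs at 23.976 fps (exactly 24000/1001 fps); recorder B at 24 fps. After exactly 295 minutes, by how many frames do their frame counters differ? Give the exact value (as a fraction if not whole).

424800/1001 frames

295 min = 17700 s.
A emits 24000/1001 × 17700 = 424800000/1001 frames; B emits 24 × 17700 = 424800.
Difference = 424800/1001 frames (≈ 424.3756); B is ahead of A.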